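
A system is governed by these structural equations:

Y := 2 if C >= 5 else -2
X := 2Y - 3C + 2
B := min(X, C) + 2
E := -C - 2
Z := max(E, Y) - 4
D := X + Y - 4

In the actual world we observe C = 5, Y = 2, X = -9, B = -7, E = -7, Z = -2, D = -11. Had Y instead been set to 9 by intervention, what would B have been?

Under do(Y=9), the mechanism Y := 2 if C >= 5 else -2 is discarded; Y is fixed at 9.
X = 2Y - 3C + 2  [with Y=9, C=5]  = 5
B = min(X, C) + 2  [with X=5, C=5]  = 7

7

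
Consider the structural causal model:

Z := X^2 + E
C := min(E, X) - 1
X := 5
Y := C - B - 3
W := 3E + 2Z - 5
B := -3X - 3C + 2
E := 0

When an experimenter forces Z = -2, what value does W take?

Intervening sets Z = -2 and removes its equation (Z := X^2 + E).
W = 3E + 2Z - 5  [with E=0, Z=-2]  = -9

-9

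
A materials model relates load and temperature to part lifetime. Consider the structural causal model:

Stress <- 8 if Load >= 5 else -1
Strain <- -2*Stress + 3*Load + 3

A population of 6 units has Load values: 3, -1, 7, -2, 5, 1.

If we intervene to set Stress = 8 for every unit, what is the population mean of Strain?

Every unit gets Stress=8 under the intervention. Strain values become -4, -16, 8, -19, 2, -10; E[Strain|do(Stress=8)] = -6.5.

-6.5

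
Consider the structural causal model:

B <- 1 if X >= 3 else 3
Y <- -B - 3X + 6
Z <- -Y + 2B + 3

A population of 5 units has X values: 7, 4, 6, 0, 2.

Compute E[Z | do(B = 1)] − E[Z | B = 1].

-5.6

do(B=1) breaks B's dependence on X. With B=1 fixed, Z across the units is 21, 12, 18, 0, 6, mean 11.4.
Conditioning on B=1 selects the 3 unit(s) with X ∈ {7, 4, 6}. Their Z values: 21, 12, 18. Mean = 17.
Difference = 11.4 − 17 = -5.6.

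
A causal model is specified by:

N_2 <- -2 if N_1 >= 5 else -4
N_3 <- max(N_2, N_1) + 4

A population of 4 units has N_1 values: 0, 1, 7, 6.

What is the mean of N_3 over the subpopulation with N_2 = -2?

10.5

Observing N_2=-2 restricts to units where N_2's equation naturally yields -2: N_1 ∈ {7, 6}. In that subpopulation N_3 = 11, 10, mean 10.5.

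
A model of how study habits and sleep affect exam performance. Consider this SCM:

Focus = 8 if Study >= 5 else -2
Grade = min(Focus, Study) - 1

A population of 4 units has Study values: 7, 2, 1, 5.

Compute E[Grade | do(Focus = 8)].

2.75

The intervention sets Focus=8 in all 4 units regardless of Study. Recomputing Grade per unit gives 6, 1, 0, 4; average 2.75.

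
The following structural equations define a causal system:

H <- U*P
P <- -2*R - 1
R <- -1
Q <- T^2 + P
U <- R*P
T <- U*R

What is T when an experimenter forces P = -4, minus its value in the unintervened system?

do(P=-4) replaces the equation P <- -2*R - 1 with the constant P = -4.
U = R*P  [with R=-1, P=-4]  = 4
T = U*R  [with U=4, R=-1]  = -4
Without intervention: P = -2*R - 1  [with R=-1]  = 1; U = R*P  [with R=-1, P=1]  = -1; T = U*R  [with U=-1, R=-1]  = 1.
Change = -4 − 1 = -5.

-5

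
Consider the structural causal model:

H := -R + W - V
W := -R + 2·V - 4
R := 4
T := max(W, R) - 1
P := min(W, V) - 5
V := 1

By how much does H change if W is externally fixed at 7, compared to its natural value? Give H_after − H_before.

do(W=7) replaces the equation W := -R + 2·V - 4 with the constant W = 7.
H = -R + W - V  [with R=4, W=7, V=1]  = 2
Without intervention: W = -R + 2·V - 4  [with R=4, V=1]  = -6; H = -R + W - V  [with R=4, W=-6, V=1]  = -11.
Change = 2 − (-11) = 13.

13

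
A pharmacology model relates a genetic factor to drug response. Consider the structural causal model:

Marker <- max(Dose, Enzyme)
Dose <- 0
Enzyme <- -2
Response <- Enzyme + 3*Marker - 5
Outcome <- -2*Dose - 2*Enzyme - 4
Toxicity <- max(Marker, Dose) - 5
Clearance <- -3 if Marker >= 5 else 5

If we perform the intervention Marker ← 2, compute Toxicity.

do(Marker=2) replaces the equation Marker <- max(Dose, Enzyme) with the constant Marker = 2.
Toxicity = max(Marker, Dose) - 5  [with Marker=2, Dose=0]  = -3

-3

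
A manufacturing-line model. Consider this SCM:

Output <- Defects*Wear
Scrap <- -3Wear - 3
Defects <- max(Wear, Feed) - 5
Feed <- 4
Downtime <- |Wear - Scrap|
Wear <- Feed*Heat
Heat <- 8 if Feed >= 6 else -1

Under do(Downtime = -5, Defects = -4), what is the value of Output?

16

Setting Downtime = -5, Defects = -4 by intervention discards those variables' equations.
Heat = 8 if Feed >= 6 else -1  [with Feed=4]  = -1
Wear = Feed*Heat  [with Feed=4, Heat=-1]  = -4
Output = Defects*Wear  [with Defects=-4, Wear=-4]  = 16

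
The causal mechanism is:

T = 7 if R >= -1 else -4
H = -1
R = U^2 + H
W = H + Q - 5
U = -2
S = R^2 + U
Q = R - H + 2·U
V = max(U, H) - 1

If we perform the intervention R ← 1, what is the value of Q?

The intervention breaks the incoming arrows to R: R = U^2 + H no longer applies, and R = 1.
Q = R - H + 2·U  [with R=1, H=-1, U=-2]  = -2

-2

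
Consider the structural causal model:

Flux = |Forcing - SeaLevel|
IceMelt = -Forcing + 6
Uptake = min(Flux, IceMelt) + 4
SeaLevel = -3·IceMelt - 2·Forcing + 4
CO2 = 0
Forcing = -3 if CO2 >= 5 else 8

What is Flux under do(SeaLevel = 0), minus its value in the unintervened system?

-6

Intervening sets SeaLevel = 0 and removes its equation (SeaLevel = -3·IceMelt - 2·Forcing + 4).
Forcing = -3 if CO2 >= 5 else 8  [with CO2=0]  = 8
Flux = |Forcing - SeaLevel|  [with Forcing=8, SeaLevel=0]  = 8
Without intervention: Forcing = -3 if CO2 >= 5 else 8  [with CO2=0]  = 8; IceMelt = -Forcing + 6  [with Forcing=8]  = -2; SeaLevel = -3·IceMelt - 2·Forcing + 4  [with IceMelt=-2, Forcing=8]  = -6; Flux = |Forcing - SeaLevel|  [with Forcing=8, SeaLevel=-6]  = 14.
Change = 8 − 14 = -6.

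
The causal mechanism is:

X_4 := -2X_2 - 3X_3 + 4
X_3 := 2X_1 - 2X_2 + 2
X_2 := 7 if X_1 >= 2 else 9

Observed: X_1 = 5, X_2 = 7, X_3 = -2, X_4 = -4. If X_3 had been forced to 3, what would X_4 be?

The intervention breaks the incoming arrows to X_3: X_3 := 2X_1 - 2X_2 + 2 no longer applies, and X_3 = 3.
X_2 = 7 if X_1 >= 2 else 9  [with X_1=5]  = 7
X_4 = -2X_2 - 3X_3 + 4  [with X_2=7, X_3=3]  = -19

-19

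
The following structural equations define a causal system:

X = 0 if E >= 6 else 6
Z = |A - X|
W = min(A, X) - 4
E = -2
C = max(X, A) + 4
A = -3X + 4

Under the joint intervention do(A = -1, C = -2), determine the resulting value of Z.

Setting A = -1, C = -2 by intervention discards those variables' equations.
X = 0 if E >= 6 else 6  [with E=-2]  = 6
Z = |A - X|  [with A=-1, X=6]  = 7

7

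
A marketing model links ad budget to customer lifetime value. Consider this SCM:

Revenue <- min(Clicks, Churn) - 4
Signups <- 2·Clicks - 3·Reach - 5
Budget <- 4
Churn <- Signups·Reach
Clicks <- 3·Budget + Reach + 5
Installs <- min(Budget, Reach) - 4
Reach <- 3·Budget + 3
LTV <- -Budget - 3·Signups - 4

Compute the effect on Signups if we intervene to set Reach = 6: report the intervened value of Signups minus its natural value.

do(Reach=6) replaces the equation Reach <- 3·Budget + 3 with the constant Reach = 6.
Clicks = 3·Budget + Reach + 5  [with Budget=4, Reach=6]  = 23
Signups = 2·Clicks - 3·Reach - 5  [with Clicks=23, Reach=6]  = 23
Without intervention: Reach = 3·Budget + 3  [with Budget=4]  = 15; Clicks = 3·Budget + Reach + 5  [with Budget=4, Reach=15]  = 32; Signups = 2·Clicks - 3·Reach - 5  [with Clicks=32, Reach=15]  = 14.
Change = 23 − 14 = 9.

9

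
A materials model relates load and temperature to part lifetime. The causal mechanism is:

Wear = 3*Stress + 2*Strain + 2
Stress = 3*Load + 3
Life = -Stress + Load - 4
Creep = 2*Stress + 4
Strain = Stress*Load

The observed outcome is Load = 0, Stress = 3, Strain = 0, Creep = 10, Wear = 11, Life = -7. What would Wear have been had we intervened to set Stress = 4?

14

do(Stress=4) replaces the equation Stress = 3*Load + 3 with the constant Stress = 4.
Strain = Stress*Load  [with Stress=4, Load=0]  = 0
Wear = 3*Stress + 2*Strain + 2  [with Stress=4, Strain=0]  = 14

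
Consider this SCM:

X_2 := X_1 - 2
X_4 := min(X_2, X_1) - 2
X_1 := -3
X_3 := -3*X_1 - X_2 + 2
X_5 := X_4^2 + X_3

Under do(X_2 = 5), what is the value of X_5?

do(X_2=5) replaces the equation X_2 := X_1 - 2 with the constant X_2 = 5.
X_3 = -3*X_1 - X_2 + 2  [with X_1=-3, X_2=5]  = 6
X_4 = min(X_2, X_1) - 2  [with X_2=5, X_1=-3]  = -5
X_5 = X_4^2 + X_3  [with X_4=-5, X_3=6]  = 31

31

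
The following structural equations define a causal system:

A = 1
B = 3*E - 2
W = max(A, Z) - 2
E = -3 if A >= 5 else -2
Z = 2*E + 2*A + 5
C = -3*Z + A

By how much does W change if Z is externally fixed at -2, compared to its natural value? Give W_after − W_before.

-2

The intervention breaks the incoming arrows to Z: Z = 2*E + 2*A + 5 no longer applies, and Z = -2.
W = max(A, Z) - 2  [with A=1, Z=-2]  = -1
Without intervention: E = -3 if A >= 5 else -2  [with A=1]  = -2; Z = 2*E + 2*A + 5  [with E=-2, A=1]  = 3; W = max(A, Z) - 2  [with A=1, Z=3]  = 1.
Change = -1 − 1 = -2.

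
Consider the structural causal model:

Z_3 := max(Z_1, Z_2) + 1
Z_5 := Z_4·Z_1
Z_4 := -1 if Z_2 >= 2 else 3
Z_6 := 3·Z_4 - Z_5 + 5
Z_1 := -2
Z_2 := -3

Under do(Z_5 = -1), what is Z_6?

The intervention breaks the incoming arrows to Z_5: Z_5 := Z_4·Z_1 no longer applies, and Z_5 = -1.
Z_4 = -1 if Z_2 >= 2 else 3  [with Z_2=-3]  = 3
Z_6 = 3·Z_4 - Z_5 + 5  [with Z_4=3, Z_5=-1]  = 15

15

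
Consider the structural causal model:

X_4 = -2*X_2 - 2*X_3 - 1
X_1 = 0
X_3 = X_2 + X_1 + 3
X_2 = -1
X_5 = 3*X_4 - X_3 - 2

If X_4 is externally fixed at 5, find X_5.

Intervening sets X_4 = 5 and removes its equation (X_4 = -2*X_2 - 2*X_3 - 1).
X_3 = X_2 + X_1 + 3  [with X_2=-1, X_1=0]  = 2
X_5 = 3*X_4 - X_3 - 2  [with X_4=5, X_3=2]  = 11

11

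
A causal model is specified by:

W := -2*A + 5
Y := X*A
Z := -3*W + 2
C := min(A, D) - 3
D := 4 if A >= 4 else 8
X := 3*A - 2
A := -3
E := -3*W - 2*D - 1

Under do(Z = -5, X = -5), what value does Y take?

15

The joint intervention fixes Z = -5, X = -5, removing each variable's own equation.
Y = X*A  [with X=-5, A=-3]  = 15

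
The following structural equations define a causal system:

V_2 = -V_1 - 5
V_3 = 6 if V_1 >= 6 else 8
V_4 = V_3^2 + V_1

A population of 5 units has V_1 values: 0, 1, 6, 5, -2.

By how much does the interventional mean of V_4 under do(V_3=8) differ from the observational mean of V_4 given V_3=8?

Under do(V_3=8), V_3's equation is replaced by V_3=8 for every unit. Per-unit V_4: 64, 65, 70, 69, 62. Mean = 66.
Conditioning on V_3=8 selects the 4 unit(s) with V_1 ∈ {0, 1, 5, -2}. Their V_4 values: 64, 65, 69, 62. Mean = 65.
Difference = 66 − 65 = 1.

1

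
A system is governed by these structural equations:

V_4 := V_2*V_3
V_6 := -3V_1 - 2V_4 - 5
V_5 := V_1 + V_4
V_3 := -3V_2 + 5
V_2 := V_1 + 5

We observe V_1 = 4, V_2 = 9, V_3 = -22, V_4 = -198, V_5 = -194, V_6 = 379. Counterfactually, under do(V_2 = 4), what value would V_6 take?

Under do(V_2=4), the mechanism V_2 := V_1 + 5 is discarded; V_2 is fixed at 4.
V_3 = -3V_2 + 5  [with V_2=4]  = -7
V_4 = V_2*V_3  [with V_2=4, V_3=-7]  = -28
V_6 = -3V_1 - 2V_4 - 5  [with V_1=4, V_4=-28]  = 39

39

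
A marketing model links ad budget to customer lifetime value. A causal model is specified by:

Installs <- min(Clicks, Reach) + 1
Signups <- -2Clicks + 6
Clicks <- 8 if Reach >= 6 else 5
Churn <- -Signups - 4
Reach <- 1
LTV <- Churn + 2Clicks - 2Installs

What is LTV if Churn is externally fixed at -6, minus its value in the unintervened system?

-6

The intervention breaks the incoming arrows to Churn: Churn <- -Signups - 4 no longer applies, and Churn = -6.
Clicks = 8 if Reach >= 6 else 5  [with Reach=1]  = 5
Installs = min(Clicks, Reach) + 1  [with Clicks=5, Reach=1]  = 2
LTV = Churn + 2Clicks - 2Installs  [with Churn=-6, Clicks=5, Installs=2]  = 0
Without intervention: Clicks = 8 if Reach >= 6 else 5  [with Reach=1]  = 5; Installs = min(Clicks, Reach) + 1  [with Clicks=5, Reach=1]  = 2; Signups = -2Clicks + 6  [with Clicks=5]  = -4; Churn = -Signups - 4  [with Signups=-4]  = 0; LTV = Churn + 2Clicks - 2Installs  [with Churn=0, Clicks=5, Installs=2]  = 6.
Change = 0 − 6 = -6.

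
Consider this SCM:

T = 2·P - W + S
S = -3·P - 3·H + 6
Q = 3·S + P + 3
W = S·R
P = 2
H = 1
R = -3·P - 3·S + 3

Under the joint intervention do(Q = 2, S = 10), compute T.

The joint intervention fixes Q = 2, S = 10, removing each variable's own equation.
R = -3·P - 3·S + 3  [with P=2, S=10]  = -33
W = S·R  [with S=10, R=-33]  = -330
T = 2·P - W + S  [with P=2, W=-330, S=10]  = 344

344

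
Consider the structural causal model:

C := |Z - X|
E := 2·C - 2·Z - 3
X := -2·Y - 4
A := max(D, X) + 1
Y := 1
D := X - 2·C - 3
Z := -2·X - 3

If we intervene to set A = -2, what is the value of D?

do(A=-2) replaces the equation A := max(D, X) + 1 with the constant A = -2.
Since D is not a descendant of the intervened variable, it is unaffected.
X = -2·Y - 4  [with Y=1]  = -6
Z = -2·X - 3  [with X=-6]  = 9
C = |Z - X|  [with Z=9, X=-6]  = 15
D = X - 2·C - 3  [with X=-6, C=15]  = -39

-39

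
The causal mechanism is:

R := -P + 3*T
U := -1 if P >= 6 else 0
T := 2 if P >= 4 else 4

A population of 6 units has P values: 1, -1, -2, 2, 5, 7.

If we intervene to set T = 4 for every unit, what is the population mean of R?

10

Every unit gets T=4 under the intervention. R values become 11, 13, 14, 10, 7, 5; E[R|do(T=4)] = 10.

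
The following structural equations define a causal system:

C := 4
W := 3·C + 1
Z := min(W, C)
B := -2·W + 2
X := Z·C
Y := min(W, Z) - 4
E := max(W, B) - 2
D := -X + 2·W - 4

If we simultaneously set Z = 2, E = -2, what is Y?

Under do(Z = 2, E = -2), each intervened variable's structural equation is replaced by its fixed value.
W = 3·C + 1  [with C=4]  = 13
Y = min(W, Z) - 4  [with W=13, Z=2]  = -2

-2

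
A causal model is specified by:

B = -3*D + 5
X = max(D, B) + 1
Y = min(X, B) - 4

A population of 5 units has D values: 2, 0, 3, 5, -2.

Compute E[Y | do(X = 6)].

Under do(X=6), X's equation is replaced by X=6 for every unit. Per-unit Y: -5, 1, -8, -14, 2. Mean = -4.8.

-4.8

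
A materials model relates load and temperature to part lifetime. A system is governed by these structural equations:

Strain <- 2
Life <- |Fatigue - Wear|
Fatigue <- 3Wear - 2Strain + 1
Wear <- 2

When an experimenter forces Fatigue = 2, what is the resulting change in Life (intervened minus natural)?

The intervention breaks the incoming arrows to Fatigue: Fatigue <- 3Wear - 2Strain + 1 no longer applies, and Fatigue = 2.
Life = |Fatigue - Wear|  [with Fatigue=2, Wear=2]  = 0
Without intervention: Fatigue = 3Wear - 2Strain + 1  [with Wear=2, Strain=2]  = 3; Life = |Fatigue - Wear|  [with Fatigue=3, Wear=2]  = 1.
Change = 0 − 1 = -1.

-1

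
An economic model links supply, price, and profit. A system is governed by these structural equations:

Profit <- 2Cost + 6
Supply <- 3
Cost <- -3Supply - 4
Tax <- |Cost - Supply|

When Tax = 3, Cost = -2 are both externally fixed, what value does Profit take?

The joint intervention fixes Tax = 3, Cost = -2, removing each variable's own equation.
Profit = 2Cost + 6  [with Cost=-2]  = 2

2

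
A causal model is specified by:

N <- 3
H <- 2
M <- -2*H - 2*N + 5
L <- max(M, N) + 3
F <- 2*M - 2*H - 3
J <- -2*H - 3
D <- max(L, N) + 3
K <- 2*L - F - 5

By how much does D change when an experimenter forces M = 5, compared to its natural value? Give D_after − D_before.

The intervention breaks the incoming arrows to M: M <- -2*H - 2*N + 5 no longer applies, and M = 5.
L = max(M, N) + 3  [with M=5, N=3]  = 8
D = max(L, N) + 3  [with L=8, N=3]  = 11
Without intervention: M = -2*H - 2*N + 5  [with H=2, N=3]  = -5; L = max(M, N) + 3  [with M=-5, N=3]  = 6; D = max(L, N) + 3  [with L=6, N=3]  = 9.
Change = 11 − 9 = 2.

2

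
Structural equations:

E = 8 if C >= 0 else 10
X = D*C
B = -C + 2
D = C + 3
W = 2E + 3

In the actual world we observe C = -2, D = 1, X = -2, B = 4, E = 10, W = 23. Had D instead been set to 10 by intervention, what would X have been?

-20

The intervention breaks the incoming arrows to D: D = C + 3 no longer applies, and D = 10.
X = D*C  [with D=10, C=-2]  = -20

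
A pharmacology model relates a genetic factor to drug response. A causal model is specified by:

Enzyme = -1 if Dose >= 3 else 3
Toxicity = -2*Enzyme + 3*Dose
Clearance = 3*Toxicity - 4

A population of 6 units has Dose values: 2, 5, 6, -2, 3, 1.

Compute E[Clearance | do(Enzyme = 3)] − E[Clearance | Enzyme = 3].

do(Enzyme=3) breaks Enzyme's dependence on Dose. With Enzyme=3 fixed, Clearance across the units is -4, 23, 32, -40, 5, -13, mean 0.5.
Observing Enzyme=3 restricts to units where Enzyme's equation naturally yields 3: Dose ∈ {2, -2, 1}. In that subpopulation Clearance = -4, -40, -13, mean -19.
Difference = 0.5 − (-19) = 19.5.

19.5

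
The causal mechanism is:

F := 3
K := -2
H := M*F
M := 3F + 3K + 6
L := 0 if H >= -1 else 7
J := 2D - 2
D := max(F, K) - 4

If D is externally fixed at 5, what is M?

The intervention breaks the incoming arrows to D: D := max(F, K) - 4 no longer applies, and D = 5.
M is not downstream of the intervention, so its value is determined by the original equations.
M = 3F + 3K + 6  [with F=3, K=-2]  = 9

9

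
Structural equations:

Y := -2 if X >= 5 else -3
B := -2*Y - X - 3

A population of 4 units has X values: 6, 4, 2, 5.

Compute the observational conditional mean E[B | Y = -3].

0

E[B|Y=-3] averages over only the 2 units with Y=-3 (X = 4, 2): B = -1, 1, mean 0.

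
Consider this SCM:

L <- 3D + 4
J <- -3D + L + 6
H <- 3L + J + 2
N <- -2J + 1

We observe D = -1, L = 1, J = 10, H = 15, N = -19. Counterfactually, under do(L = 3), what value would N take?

do(L=3) replaces the equation L <- 3D + 4 with the constant L = 3.
J = -3D + L + 6  [with D=-1, L=3]  = 12
N = -2J + 1  [with J=12]  = -23

-23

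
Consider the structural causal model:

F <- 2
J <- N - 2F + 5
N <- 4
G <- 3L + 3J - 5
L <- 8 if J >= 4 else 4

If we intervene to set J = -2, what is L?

The intervention breaks the incoming arrows to J: J <- N - 2F + 5 no longer applies, and J = -2.
L = 8 if J >= 4 else 4  [with J=-2]  = 4

4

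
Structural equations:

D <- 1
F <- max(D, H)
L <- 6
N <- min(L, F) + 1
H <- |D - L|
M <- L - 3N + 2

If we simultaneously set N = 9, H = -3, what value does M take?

The joint intervention fixes N = 9, H = -3, removing each variable's own equation.
M = L - 3N + 2  [with L=6, N=9]  = -19

-19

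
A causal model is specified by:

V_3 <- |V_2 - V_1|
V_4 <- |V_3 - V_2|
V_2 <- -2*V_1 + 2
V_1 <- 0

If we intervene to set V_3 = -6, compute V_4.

8

The intervention breaks the incoming arrows to V_3: V_3 <- |V_2 - V_1| no longer applies, and V_3 = -6.
V_2 = -2*V_1 + 2  [with V_1=0]  = 2
V_4 = |V_3 - V_2|  [with V_3=-6, V_2=2]  = 8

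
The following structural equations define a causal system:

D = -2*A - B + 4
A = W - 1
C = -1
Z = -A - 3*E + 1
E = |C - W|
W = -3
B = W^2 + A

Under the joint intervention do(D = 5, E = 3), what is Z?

Under do(D = 5, E = 3), each intervened variable's structural equation is replaced by its fixed value.
A = W - 1  [with W=-3]  = -4
Z = -A - 3*E + 1  [with A=-4, E=3]  = -4

-4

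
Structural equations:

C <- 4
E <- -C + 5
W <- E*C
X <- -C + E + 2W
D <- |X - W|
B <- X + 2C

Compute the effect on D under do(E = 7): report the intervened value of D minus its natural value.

do(E=7) replaces the equation E <- -C + 5 with the constant E = 7.
W = E*C  [with E=7, C=4]  = 28
X = -C + E + 2W  [with C=4, E=7, W=28]  = 59
D = |X - W|  [with X=59, W=28]  = 31
Without intervention: E = -C + 5  [with C=4]  = 1; W = E*C  [with E=1, C=4]  = 4; X = -C + E + 2W  [with C=4, E=1, W=4]  = 5; D = |X - W|  [with X=5, W=4]  = 1.
Change = 31 − 1 = 30.

30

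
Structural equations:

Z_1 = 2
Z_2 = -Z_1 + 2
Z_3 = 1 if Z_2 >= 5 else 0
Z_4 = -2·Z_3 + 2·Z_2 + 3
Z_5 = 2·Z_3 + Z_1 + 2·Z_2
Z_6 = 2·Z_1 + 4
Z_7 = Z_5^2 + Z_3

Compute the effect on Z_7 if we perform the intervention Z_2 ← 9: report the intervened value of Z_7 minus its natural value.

481

Under do(Z_2=9), the mechanism Z_2 = -Z_1 + 2 is discarded; Z_2 is fixed at 9.
Z_3 = 1 if Z_2 >= 5 else 0  [with Z_2=9]  = 1
Z_5 = 2·Z_3 + Z_1 + 2·Z_2  [with Z_3=1, Z_1=2, Z_2=9]  = 22
Z_7 = Z_5^2 + Z_3  [with Z_5=22, Z_3=1]  = 485
Without intervention: Z_2 = -Z_1 + 2  [with Z_1=2]  = 0; Z_3 = 1 if Z_2 >= 5 else 0  [with Z_2=0]  = 0; Z_5 = 2·Z_3 + Z_1 + 2·Z_2  [with Z_3=0, Z_1=2, Z_2=0]  = 2; Z_7 = Z_5^2 + Z_3  [with Z_5=2, Z_3=0]  = 4.
Change = 485 − 4 = 481.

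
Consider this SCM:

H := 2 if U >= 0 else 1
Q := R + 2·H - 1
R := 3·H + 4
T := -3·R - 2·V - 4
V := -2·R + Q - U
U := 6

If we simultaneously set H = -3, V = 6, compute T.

Setting H = -3, V = 6 by intervention discards those variables' equations.
R = 3·H + 4  [with H=-3]  = -5
T = -3·R - 2·V - 4  [with R=-5, V=6]  = -1

-1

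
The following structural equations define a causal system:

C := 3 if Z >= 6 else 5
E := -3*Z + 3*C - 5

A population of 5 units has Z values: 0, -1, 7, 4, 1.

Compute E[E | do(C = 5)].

3.4

The intervention sets C=5 in all 5 units regardless of Z. Recomputing E per unit gives 10, 13, -11, -2, 7; average 3.4.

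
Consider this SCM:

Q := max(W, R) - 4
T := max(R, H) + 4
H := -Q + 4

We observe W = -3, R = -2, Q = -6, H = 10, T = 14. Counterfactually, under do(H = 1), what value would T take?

5

Intervening sets H = 1 and removes its equation (H := -Q + 4).
T = max(R, H) + 4  [with R=-2, H=1]  = 5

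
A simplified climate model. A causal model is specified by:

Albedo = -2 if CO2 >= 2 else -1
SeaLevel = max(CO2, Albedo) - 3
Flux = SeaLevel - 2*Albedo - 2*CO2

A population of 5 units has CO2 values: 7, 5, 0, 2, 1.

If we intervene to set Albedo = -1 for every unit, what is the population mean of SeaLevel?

0

The intervention sets Albedo=-1 in all 5 units regardless of CO2. Recomputing SeaLevel per unit gives 4, 2, -3, -1, -2; average 0.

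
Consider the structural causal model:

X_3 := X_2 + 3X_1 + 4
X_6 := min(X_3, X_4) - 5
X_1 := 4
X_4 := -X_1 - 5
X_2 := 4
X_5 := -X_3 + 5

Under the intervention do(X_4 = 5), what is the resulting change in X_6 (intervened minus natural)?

Under do(X_4=5), the mechanism X_4 := -X_1 - 5 is discarded; X_4 is fixed at 5.
X_3 = X_2 + 3X_1 + 4  [with X_2=4, X_1=4]  = 20
X_6 = min(X_3, X_4) - 5  [with X_3=20, X_4=5]  = 0
Without intervention: X_3 = X_2 + 3X_1 + 4  [with X_2=4, X_1=4]  = 20; X_4 = -X_1 - 5  [with X_1=4]  = -9; X_6 = min(X_3, X_4) - 5  [with X_3=20, X_4=-9]  = -14.
Change = 0 − (-14) = 14.

14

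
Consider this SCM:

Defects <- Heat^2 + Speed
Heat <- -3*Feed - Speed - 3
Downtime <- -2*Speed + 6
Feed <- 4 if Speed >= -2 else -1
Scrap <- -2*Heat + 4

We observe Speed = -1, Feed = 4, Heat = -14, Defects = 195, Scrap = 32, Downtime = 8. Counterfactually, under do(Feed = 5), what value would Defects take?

Under do(Feed=5), the mechanism Feed <- 4 if Speed >= -2 else -1 is discarded; Feed is fixed at 5.
Heat = -3*Feed - Speed - 3  [with Feed=5, Speed=-1]  = -17
Defects = Heat^2 + Speed  [with Heat=-17, Speed=-1]  = 288

288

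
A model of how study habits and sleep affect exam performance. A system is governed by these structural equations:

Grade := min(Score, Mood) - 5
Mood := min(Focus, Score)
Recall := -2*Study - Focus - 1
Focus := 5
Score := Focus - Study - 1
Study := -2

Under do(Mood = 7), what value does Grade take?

1

Under do(Mood=7), the mechanism Mood := min(Focus, Score) is discarded; Mood is fixed at 7.
Score = Focus - Study - 1  [with Focus=5, Study=-2]  = 6
Grade = min(Score, Mood) - 5  [with Score=6, Mood=7]  = 1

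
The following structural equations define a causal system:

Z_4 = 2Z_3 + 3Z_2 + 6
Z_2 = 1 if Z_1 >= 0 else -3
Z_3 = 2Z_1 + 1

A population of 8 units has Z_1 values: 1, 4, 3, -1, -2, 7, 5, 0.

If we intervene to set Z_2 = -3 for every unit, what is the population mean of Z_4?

7.5

do(Z_2=-3) breaks Z_2's dependence on Z_1. With Z_2=-3 fixed, Z_4 across the units is 3, 15, 11, -5, -9, 27, 19, -1, mean 7.5.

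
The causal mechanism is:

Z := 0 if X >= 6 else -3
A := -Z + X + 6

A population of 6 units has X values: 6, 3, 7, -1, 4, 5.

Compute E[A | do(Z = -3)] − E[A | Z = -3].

The intervention sets Z=-3 in all 6 units regardless of X. Recomputing A per unit gives 15, 12, 16, 8, 13, 14; average 13.
Conditioning on Z=-3 selects the 4 unit(s) with X ∈ {3, -1, 4, 5}. Their A values: 12, 8, 13, 14. Mean = 11.75.
Difference = 13 − 11.75 = 1.25.

1.25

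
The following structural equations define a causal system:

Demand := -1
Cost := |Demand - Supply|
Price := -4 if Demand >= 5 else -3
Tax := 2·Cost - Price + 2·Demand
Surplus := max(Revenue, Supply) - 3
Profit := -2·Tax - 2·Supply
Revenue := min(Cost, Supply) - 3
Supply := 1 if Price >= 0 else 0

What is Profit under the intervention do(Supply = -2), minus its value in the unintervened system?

The intervention breaks the incoming arrows to Supply: Supply := 1 if Price >= 0 else 0 no longer applies, and Supply = -2.
Price = -4 if Demand >= 5 else -3  [with Demand=-1]  = -3
Cost = |Demand - Supply|  [with Demand=-1, Supply=-2]  = 1
Tax = 2·Cost - Price + 2·Demand  [with Cost=1, Price=-3, Demand=-1]  = 3
Profit = -2·Tax - 2·Supply  [with Tax=3, Supply=-2]  = -2
Without intervention: Price = -4 if Demand >= 5 else -3  [with Demand=-1]  = -3; Supply = 1 if Price >= 0 else 0  [with Price=-3]  = 0; Cost = |Demand - Supply|  [with Demand=-1, Supply=0]  = 1; Tax = 2·Cost - Price + 2·Demand  [with Cost=1, Price=-3, Demand=-1]  = 3; Profit = -2·Tax - 2·Supply  [with Tax=3, Supply=0]  = -6.
Change = -2 − (-6) = 4.

4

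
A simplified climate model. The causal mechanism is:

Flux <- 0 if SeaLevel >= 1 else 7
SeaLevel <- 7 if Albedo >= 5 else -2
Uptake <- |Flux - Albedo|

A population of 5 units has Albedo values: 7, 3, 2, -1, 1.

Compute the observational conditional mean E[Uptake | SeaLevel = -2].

5.75

E[Uptake|SeaLevel=-2] averages over only the 4 units with SeaLevel=-2 (Albedo = 3, 2, -1, 1): Uptake = 4, 5, 8, 6, mean 5.75.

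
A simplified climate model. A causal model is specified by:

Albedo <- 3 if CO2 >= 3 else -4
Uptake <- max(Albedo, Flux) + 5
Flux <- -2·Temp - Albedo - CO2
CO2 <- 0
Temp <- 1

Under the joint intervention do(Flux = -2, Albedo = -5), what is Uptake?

3

The joint intervention fixes Flux = -2, Albedo = -5, removing each variable's own equation.
Uptake = max(Albedo, Flux) + 5  [with Albedo=-5, Flux=-2]  = 3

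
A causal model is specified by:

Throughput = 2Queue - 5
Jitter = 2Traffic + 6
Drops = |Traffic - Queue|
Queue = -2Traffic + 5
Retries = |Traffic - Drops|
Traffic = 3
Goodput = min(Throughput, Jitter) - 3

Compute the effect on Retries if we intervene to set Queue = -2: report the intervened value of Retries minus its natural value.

Under do(Queue=-2), the mechanism Queue = -2Traffic + 5 is discarded; Queue is fixed at -2.
Drops = |Traffic - Queue|  [with Traffic=3, Queue=-2]  = 5
Retries = |Traffic - Drops|  [with Traffic=3, Drops=5]  = 2
Without intervention: Queue = -2Traffic + 5  [with Traffic=3]  = -1; Drops = |Traffic - Queue|  [with Traffic=3, Queue=-1]  = 4; Retries = |Traffic - Drops|  [with Traffic=3, Drops=4]  = 1.
Change = 2 − 1 = 1.

1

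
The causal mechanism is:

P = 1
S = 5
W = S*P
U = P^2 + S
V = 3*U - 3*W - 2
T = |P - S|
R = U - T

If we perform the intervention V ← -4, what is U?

6

The intervention breaks the incoming arrows to V: V = 3*U - 3*W - 2 no longer applies, and V = -4.
Since U is not a descendant of the intervened variable, it is unaffected.
U = P^2 + S  [with P=1, S=5]  = 6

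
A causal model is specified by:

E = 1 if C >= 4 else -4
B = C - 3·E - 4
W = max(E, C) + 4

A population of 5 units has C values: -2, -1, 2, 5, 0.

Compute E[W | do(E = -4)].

4.8

The intervention sets E=-4 in all 5 units regardless of C. Recomputing W per unit gives 2, 3, 6, 9, 4; average 4.8.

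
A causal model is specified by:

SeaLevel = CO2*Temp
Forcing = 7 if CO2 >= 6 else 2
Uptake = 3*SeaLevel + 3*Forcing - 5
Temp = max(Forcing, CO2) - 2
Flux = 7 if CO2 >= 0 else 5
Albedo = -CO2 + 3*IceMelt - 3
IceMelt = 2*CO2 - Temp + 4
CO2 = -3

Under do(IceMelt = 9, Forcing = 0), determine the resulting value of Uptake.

13

The joint intervention fixes IceMelt = 9, Forcing = 0, removing each variable's own equation.
Temp = max(Forcing, CO2) - 2  [with Forcing=0, CO2=-3]  = -2
SeaLevel = CO2*Temp  [with CO2=-3, Temp=-2]  = 6
Uptake = 3*SeaLevel + 3*Forcing - 5  [with SeaLevel=6, Forcing=0]  = 13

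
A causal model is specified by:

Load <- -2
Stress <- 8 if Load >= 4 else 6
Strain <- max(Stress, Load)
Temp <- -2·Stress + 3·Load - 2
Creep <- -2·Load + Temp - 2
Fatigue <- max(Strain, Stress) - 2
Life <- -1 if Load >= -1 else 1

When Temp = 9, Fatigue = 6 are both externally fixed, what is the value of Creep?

11

Setting Temp = 9, Fatigue = 6 by intervention discards those variables' equations.
Creep = -2·Load + Temp - 2  [with Load=-2, Temp=9]  = 11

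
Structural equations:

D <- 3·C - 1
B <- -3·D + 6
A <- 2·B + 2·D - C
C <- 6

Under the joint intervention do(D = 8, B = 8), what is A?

26

Setting D = 8, B = 8 by intervention discards those variables' equations.
A = 2·B + 2·D - C  [with B=8, D=8, C=6]  = 26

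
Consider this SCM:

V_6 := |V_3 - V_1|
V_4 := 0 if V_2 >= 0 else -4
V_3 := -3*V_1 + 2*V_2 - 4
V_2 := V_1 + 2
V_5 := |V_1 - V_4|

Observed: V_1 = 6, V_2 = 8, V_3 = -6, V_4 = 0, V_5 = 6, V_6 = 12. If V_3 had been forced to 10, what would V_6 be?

4

The intervention breaks the incoming arrows to V_3: V_3 := -3*V_1 + 2*V_2 - 4 no longer applies, and V_3 = 10.
V_6 = |V_3 - V_1|  [with V_3=10, V_1=6]  = 4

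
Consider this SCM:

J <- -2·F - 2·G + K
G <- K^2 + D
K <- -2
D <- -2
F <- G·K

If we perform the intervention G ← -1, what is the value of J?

do(G=-1) replaces the equation G <- K^2 + D with the constant G = -1.
F = G·K  [with G=-1, K=-2]  = 2
J = -2·F - 2·G + K  [with F=2, G=-1, K=-2]  = -4

-4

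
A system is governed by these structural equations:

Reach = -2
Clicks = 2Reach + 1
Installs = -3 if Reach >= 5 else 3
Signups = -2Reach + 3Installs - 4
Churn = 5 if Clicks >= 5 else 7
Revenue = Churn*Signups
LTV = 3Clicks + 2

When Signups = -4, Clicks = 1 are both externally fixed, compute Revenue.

The joint intervention fixes Signups = -4, Clicks = 1, removing each variable's own equation.
Churn = 5 if Clicks >= 5 else 7  [with Clicks=1]  = 7
Revenue = Churn*Signups  [with Churn=7, Signups=-4]  = -28

-28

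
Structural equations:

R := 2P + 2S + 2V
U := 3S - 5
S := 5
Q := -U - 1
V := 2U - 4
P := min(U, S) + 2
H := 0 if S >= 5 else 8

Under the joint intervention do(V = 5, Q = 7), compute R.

34

The joint intervention fixes V = 5, Q = 7, removing each variable's own equation.
U = 3S - 5  [with S=5]  = 10
P = min(U, S) + 2  [with U=10, S=5]  = 7
R = 2P + 2S + 2V  [with P=7, S=5, V=5]  = 34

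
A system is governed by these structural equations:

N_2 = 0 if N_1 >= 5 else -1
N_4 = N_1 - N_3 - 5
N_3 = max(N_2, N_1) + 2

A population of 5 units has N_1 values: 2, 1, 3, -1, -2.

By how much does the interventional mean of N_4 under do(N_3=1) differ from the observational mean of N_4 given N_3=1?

Every unit gets N_3=1 under the intervention. N_4 values become -4, -5, -3, -7, -8; E[N_4|do(N_3=1)] = -5.4.
Observing N_3=1 restricts to units where N_3's equation naturally yields 1: N_1 ∈ {-1, -2}. In that subpopulation N_4 = -7, -8, mean -7.5.
Difference = -5.4 − (-7.5) = 2.1.

2.1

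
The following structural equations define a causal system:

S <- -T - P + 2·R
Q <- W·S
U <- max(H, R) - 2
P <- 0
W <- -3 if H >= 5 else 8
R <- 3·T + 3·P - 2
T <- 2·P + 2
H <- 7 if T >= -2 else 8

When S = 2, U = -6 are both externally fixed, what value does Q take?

Under do(S = 2, U = -6), each intervened variable's structural equation is replaced by its fixed value.
T = 2·P + 2  [with P=0]  = 2
H = 7 if T >= -2 else 8  [with T=2]  = 7
W = -3 if H >= 5 else 8  [with H=7]  = -3
Q = W·S  [with W=-3, S=2]  = -6

-6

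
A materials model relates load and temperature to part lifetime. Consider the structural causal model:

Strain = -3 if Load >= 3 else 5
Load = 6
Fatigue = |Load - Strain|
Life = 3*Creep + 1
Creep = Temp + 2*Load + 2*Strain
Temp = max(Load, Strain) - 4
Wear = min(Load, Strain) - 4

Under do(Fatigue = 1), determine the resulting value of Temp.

2

do(Fatigue=1) replaces the equation Fatigue = |Load - Strain| with the constant Fatigue = 1.
Temp is not downstream of the intervention, so its value is determined by the original equations.
Strain = -3 if Load >= 3 else 5  [with Load=6]  = -3
Temp = max(Load, Strain) - 4  [with Load=6, Strain=-3]  = 2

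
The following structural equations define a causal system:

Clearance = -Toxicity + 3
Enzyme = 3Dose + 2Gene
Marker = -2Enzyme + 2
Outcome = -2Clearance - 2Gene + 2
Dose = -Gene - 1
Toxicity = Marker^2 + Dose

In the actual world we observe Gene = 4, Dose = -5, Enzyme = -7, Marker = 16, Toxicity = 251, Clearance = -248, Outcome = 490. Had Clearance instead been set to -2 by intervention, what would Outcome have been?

-2

Intervening sets Clearance = -2 and removes its equation (Clearance = -Toxicity + 3).
Outcome = -2Clearance - 2Gene + 2  [with Clearance=-2, Gene=4]  = -2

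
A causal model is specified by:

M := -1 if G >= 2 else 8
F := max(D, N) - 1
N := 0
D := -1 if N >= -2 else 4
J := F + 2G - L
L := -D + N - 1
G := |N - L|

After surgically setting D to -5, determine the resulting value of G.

Under do(D=-5), the mechanism D := -1 if N >= -2 else 4 is discarded; D is fixed at -5.
L = -D + N - 1  [with D=-5, N=0]  = 4
G = |N - L|  [with N=0, L=4]  = 4

4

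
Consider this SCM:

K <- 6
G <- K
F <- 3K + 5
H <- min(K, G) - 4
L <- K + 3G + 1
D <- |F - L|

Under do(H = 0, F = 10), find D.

The joint intervention fixes H = 0, F = 10, removing each variable's own equation.
G = K  [with K=6]  = 6
L = K + 3G + 1  [with K=6, G=6]  = 25
D = |F - L|  [with F=10, L=25]  = 15

15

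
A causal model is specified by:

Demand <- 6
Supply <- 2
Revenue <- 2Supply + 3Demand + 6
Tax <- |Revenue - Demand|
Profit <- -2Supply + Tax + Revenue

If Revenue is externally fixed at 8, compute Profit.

do(Revenue=8) replaces the equation Revenue <- 2Supply + 3Demand + 6 with the constant Revenue = 8.
Tax = |Revenue - Demand|  [with Revenue=8, Demand=6]  = 2
Profit = -2Supply + Tax + Revenue  [with Supply=2, Tax=2, Revenue=8]  = 6

6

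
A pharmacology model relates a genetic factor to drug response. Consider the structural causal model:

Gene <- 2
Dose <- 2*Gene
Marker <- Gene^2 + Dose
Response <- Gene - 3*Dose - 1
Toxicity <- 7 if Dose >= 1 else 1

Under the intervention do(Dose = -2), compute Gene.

2

Under do(Dose=-2), the mechanism Dose <- 2*Gene is discarded; Dose is fixed at -2.
Gene is not downstream of the intervention, so its value is determined by the original equations.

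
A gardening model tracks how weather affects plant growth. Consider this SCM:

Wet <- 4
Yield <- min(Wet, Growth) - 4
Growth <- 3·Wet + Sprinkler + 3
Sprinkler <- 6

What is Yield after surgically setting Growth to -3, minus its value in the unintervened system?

-7

The intervention breaks the incoming arrows to Growth: Growth <- 3·Wet + Sprinkler + 3 no longer applies, and Growth = -3.
Yield = min(Wet, Growth) - 4  [with Wet=4, Growth=-3]  = -7
Without intervention: Growth = 3·Wet + Sprinkler + 3  [with Wet=4, Sprinkler=6]  = 21; Yield = min(Wet, Growth) - 4  [with Wet=4, Growth=21]  = 0.
Change = -7 − 0 = -7.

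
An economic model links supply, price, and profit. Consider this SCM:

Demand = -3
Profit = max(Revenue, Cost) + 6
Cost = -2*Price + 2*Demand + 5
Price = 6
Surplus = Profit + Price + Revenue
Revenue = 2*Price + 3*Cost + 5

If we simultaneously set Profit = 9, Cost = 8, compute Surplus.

The joint intervention fixes Profit = 9, Cost = 8, removing each variable's own equation.
Revenue = 2*Price + 3*Cost + 5  [with Price=6, Cost=8]  = 41
Surplus = Profit + Price + Revenue  [with Profit=9, Price=6, Revenue=41]  = 56

56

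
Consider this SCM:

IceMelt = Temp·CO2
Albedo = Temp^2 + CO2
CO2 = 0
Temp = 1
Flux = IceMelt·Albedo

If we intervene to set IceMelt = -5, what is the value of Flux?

-5

do(IceMelt=-5) replaces the equation IceMelt = Temp·CO2 with the constant IceMelt = -5.
Albedo = Temp^2 + CO2  [with Temp=1, CO2=0]  = 1
Flux = IceMelt·Albedo  [with IceMelt=-5, Albedo=1]  = -5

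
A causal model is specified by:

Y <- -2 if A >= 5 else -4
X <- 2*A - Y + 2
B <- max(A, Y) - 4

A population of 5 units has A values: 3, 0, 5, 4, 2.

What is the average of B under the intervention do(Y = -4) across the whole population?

-1.2

Under do(Y=-4), Y's equation is replaced by Y=-4 for every unit. Per-unit B: -1, -4, 1, 0, -2. Mean = -1.2.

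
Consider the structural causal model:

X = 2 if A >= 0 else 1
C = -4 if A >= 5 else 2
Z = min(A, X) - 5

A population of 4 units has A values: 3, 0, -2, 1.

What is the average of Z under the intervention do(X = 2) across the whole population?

-4.75

Every unit gets X=2 under the intervention. Z values become -3, -5, -7, -4; E[Z|do(X=2)] = -4.75.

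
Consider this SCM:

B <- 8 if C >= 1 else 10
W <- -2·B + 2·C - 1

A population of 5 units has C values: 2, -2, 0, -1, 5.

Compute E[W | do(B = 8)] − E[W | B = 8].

-5.4

Under do(B=8), B's equation is replaced by B=8 for every unit. Per-unit W: -13, -21, -17, -19, -7. Mean = -15.4.
E[W|B=8] averages over only the 2 units with B=8 (C = 2, 5): W = -13, -7, mean -10.
Difference = -15.4 − (-10) = -5.4.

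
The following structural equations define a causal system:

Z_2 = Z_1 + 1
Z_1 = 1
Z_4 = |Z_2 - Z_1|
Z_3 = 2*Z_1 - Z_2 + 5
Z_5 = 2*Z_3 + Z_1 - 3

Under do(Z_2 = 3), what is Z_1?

Under do(Z_2=3), the mechanism Z_2 = Z_1 + 1 is discarded; Z_2 is fixed at 3.
Z_1 is not downstream of the intervention, so its value is determined by the original equations.

1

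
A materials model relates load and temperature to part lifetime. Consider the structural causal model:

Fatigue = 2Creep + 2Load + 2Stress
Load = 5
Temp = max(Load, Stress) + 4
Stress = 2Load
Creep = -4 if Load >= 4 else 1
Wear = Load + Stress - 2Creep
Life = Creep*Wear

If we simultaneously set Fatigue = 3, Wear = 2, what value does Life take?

-8

Setting Fatigue = 3, Wear = 2 by intervention discards those variables' equations.
Creep = -4 if Load >= 4 else 1  [with Load=5]  = -4
Life = Creep*Wear  [with Creep=-4, Wear=2]  = -8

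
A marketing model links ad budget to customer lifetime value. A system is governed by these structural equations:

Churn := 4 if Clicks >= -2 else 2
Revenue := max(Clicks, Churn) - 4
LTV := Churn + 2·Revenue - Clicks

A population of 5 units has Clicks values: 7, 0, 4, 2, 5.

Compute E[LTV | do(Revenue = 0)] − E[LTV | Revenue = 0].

-1.6

do(Revenue=0) breaks Revenue's dependence on Clicks. With Revenue=0 fixed, LTV across the units is -3, 4, 0, 2, -1, mean 0.4.
E[LTV|Revenue=0] averages over only the 3 units with Revenue=0 (Clicks = 0, 4, 2): LTV = 4, 0, 2, mean 2.
Difference = 0.4 − 2 = -1.6.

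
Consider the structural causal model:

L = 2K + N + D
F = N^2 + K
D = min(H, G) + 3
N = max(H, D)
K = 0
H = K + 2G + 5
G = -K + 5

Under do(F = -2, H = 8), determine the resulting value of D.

Under do(F = -2, H = 8), each intervened variable's structural equation is replaced by its fixed value.
G = -K + 5  [with K=0]  = 5
D = min(H, G) + 3  [with H=8, G=5]  = 8

8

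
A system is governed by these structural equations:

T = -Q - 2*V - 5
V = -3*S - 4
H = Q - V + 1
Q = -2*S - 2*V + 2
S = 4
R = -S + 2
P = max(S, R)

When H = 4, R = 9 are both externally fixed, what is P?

Setting H = 4, R = 9 by intervention discards those variables' equations.
P = max(S, R)  [with S=4, R=9]  = 9

9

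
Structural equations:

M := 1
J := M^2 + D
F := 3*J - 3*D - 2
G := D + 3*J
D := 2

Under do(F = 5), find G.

Intervening sets F = 5 and removes its equation (F := 3*J - 3*D - 2).
No directed path runs from F to G, so G keeps its natural value.
J = M^2 + D  [with M=1, D=2]  = 3
G = D + 3*J  [with D=2, J=3]  = 11

11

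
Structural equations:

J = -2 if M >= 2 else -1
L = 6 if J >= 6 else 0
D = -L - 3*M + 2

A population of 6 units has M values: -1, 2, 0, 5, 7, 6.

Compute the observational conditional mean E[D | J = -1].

3.5

Conditioning on J=-1 selects the 2 unit(s) with M ∈ {-1, 0}. Their D values: 5, 2. Mean = 3.5.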